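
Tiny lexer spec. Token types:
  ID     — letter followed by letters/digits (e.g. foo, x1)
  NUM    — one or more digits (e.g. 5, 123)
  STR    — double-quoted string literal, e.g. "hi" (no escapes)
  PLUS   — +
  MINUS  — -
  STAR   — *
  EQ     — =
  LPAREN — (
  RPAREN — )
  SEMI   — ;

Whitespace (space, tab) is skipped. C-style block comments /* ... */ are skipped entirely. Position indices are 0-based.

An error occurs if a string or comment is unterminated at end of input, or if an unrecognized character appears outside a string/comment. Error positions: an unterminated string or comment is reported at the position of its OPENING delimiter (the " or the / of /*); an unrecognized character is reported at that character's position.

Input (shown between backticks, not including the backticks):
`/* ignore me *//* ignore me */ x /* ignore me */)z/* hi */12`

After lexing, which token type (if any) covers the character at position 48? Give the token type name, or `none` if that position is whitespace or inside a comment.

Answer: RPAREN

Derivation:
pos=0: enter COMMENT mode (saw '/*')
exit COMMENT mode (now at pos=15)
pos=15: enter COMMENT mode (saw '/*')
exit COMMENT mode (now at pos=30)
pos=31: emit ID 'x' (now at pos=32)
pos=33: enter COMMENT mode (saw '/*')
exit COMMENT mode (now at pos=48)
pos=48: emit RPAREN ')'
pos=49: emit ID 'z' (now at pos=50)
pos=50: enter COMMENT mode (saw '/*')
exit COMMENT mode (now at pos=58)
pos=58: emit NUM '12' (now at pos=60)
DONE. 4 tokens: [ID, RPAREN, ID, NUM]
Position 48: char is ')' -> RPAREN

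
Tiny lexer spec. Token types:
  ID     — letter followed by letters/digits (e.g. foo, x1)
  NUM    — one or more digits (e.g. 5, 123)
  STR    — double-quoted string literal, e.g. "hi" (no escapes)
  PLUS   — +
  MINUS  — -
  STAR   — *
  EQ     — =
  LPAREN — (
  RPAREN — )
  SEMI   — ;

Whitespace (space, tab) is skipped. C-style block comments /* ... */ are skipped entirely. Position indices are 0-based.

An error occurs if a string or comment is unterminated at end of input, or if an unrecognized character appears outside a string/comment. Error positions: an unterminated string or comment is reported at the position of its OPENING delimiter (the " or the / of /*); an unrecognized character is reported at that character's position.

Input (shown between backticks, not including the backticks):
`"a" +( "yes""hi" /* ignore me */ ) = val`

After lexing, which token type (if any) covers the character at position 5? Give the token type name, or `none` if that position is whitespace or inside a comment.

pos=0: enter STRING mode
pos=0: emit STR "a" (now at pos=3)
pos=4: emit PLUS '+'
pos=5: emit LPAREN '('
pos=7: enter STRING mode
pos=7: emit STR "yes" (now at pos=12)
pos=12: enter STRING mode
pos=12: emit STR "hi" (now at pos=16)
pos=17: enter COMMENT mode (saw '/*')
exit COMMENT mode (now at pos=32)
pos=33: emit RPAREN ')'
pos=35: emit EQ '='
pos=37: emit ID 'val' (now at pos=40)
DONE. 8 tokens: [STR, PLUS, LPAREN, STR, STR, RPAREN, EQ, ID]
Position 5: char is '(' -> LPAREN

Answer: LPAREN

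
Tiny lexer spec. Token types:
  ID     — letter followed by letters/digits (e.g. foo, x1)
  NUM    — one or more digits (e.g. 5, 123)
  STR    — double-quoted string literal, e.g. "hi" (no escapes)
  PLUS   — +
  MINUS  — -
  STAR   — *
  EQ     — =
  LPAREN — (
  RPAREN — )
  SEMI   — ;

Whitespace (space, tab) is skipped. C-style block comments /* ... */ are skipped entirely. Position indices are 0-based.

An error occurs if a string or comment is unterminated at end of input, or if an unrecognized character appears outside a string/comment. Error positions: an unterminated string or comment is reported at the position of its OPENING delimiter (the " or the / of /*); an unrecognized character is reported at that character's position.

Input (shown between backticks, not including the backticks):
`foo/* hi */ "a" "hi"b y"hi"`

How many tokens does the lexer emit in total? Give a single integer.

Answer: 6

Derivation:
pos=0: emit ID 'foo' (now at pos=3)
pos=3: enter COMMENT mode (saw '/*')
exit COMMENT mode (now at pos=11)
pos=12: enter STRING mode
pos=12: emit STR "a" (now at pos=15)
pos=16: enter STRING mode
pos=16: emit STR "hi" (now at pos=20)
pos=20: emit ID 'b' (now at pos=21)
pos=22: emit ID 'y' (now at pos=23)
pos=23: enter STRING mode
pos=23: emit STR "hi" (now at pos=27)
DONE. 6 tokens: [ID, STR, STR, ID, ID, STR]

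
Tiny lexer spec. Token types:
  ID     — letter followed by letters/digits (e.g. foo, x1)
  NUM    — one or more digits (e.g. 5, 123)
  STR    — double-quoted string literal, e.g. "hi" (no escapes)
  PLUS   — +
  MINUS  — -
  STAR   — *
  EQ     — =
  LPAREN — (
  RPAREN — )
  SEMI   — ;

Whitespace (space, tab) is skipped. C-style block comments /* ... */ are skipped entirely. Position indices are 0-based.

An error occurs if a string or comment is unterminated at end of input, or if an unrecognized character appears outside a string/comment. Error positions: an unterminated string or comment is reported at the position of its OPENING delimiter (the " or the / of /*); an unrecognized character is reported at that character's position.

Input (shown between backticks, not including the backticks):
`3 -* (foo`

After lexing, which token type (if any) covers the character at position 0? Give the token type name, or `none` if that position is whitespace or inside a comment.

pos=0: emit NUM '3' (now at pos=1)
pos=2: emit MINUS '-'
pos=3: emit STAR '*'
pos=5: emit LPAREN '('
pos=6: emit ID 'foo' (now at pos=9)
DONE. 5 tokens: [NUM, MINUS, STAR, LPAREN, ID]
Position 0: char is '3' -> NUM

Answer: NUM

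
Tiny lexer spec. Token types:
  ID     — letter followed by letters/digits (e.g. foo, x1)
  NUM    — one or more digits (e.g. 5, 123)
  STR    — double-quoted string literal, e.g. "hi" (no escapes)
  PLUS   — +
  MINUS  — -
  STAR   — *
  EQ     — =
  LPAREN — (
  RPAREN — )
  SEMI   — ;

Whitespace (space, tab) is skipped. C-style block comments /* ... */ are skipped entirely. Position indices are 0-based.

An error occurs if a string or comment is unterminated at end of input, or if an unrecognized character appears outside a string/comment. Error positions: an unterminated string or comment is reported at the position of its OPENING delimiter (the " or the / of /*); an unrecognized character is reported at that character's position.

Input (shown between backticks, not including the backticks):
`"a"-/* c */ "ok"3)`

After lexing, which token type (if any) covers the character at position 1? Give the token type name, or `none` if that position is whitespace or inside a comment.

Answer: STR

Derivation:
pos=0: enter STRING mode
pos=0: emit STR "a" (now at pos=3)
pos=3: emit MINUS '-'
pos=4: enter COMMENT mode (saw '/*')
exit COMMENT mode (now at pos=11)
pos=12: enter STRING mode
pos=12: emit STR "ok" (now at pos=16)
pos=16: emit NUM '3' (now at pos=17)
pos=17: emit RPAREN ')'
DONE. 5 tokens: [STR, MINUS, STR, NUM, RPAREN]
Position 1: char is 'a' -> STR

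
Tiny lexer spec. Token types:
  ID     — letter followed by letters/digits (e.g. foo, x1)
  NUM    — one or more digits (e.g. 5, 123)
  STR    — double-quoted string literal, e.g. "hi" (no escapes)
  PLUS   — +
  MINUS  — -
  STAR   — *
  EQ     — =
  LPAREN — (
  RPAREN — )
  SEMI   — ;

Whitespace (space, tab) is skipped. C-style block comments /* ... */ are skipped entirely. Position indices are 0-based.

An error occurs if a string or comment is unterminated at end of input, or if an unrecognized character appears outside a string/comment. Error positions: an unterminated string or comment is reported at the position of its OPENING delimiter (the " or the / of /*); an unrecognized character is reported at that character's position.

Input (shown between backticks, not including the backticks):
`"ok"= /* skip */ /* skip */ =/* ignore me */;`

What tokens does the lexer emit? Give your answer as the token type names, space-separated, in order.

pos=0: enter STRING mode
pos=0: emit STR "ok" (now at pos=4)
pos=4: emit EQ '='
pos=6: enter COMMENT mode (saw '/*')
exit COMMENT mode (now at pos=16)
pos=17: enter COMMENT mode (saw '/*')
exit COMMENT mode (now at pos=27)
pos=28: emit EQ '='
pos=29: enter COMMENT mode (saw '/*')
exit COMMENT mode (now at pos=44)
pos=44: emit SEMI ';'
DONE. 4 tokens: [STR, EQ, EQ, SEMI]

Answer: STR EQ EQ SEMI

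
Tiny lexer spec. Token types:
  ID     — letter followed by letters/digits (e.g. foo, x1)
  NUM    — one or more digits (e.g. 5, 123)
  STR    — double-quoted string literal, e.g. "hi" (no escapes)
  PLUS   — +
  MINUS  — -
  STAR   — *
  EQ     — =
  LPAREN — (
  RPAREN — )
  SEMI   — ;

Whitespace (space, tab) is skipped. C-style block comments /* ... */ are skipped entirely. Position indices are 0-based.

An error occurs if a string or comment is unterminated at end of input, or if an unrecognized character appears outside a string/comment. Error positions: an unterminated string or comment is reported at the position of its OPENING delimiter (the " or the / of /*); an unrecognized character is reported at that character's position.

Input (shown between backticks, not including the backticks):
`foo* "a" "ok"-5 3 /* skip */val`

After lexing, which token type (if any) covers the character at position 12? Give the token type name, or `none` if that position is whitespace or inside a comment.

Answer: STR

Derivation:
pos=0: emit ID 'foo' (now at pos=3)
pos=3: emit STAR '*'
pos=5: enter STRING mode
pos=5: emit STR "a" (now at pos=8)
pos=9: enter STRING mode
pos=9: emit STR "ok" (now at pos=13)
pos=13: emit MINUS '-'
pos=14: emit NUM '5' (now at pos=15)
pos=16: emit NUM '3' (now at pos=17)
pos=18: enter COMMENT mode (saw '/*')
exit COMMENT mode (now at pos=28)
pos=28: emit ID 'val' (now at pos=31)
DONE. 8 tokens: [ID, STAR, STR, STR, MINUS, NUM, NUM, ID]
Position 12: char is '"' -> STR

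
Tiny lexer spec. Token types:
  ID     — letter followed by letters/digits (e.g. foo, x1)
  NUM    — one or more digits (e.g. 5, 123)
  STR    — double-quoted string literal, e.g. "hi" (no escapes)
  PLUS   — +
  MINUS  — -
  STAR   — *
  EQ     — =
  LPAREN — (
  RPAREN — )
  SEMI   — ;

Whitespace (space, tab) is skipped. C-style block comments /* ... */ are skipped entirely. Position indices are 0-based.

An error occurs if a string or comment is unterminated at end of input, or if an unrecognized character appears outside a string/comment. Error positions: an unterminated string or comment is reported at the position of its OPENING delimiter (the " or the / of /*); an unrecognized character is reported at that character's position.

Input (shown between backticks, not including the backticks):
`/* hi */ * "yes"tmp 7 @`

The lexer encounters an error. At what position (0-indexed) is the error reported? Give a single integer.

Answer: 22

Derivation:
pos=0: enter COMMENT mode (saw '/*')
exit COMMENT mode (now at pos=8)
pos=9: emit STAR '*'
pos=11: enter STRING mode
pos=11: emit STR "yes" (now at pos=16)
pos=16: emit ID 'tmp' (now at pos=19)
pos=20: emit NUM '7' (now at pos=21)
pos=22: ERROR — unrecognized char '@'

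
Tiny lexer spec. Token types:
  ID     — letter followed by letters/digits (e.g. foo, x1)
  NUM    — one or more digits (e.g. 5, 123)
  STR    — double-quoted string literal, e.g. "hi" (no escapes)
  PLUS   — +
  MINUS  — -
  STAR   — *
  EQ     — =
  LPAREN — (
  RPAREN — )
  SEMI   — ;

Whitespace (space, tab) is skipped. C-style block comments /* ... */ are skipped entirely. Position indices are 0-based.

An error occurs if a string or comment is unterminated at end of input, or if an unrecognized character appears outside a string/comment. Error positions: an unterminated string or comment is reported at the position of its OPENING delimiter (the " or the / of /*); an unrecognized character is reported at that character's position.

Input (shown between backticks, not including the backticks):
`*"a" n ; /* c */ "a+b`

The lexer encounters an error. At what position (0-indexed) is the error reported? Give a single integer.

pos=0: emit STAR '*'
pos=1: enter STRING mode
pos=1: emit STR "a" (now at pos=4)
pos=5: emit ID 'n' (now at pos=6)
pos=7: emit SEMI ';'
pos=9: enter COMMENT mode (saw '/*')
exit COMMENT mode (now at pos=16)
pos=17: enter STRING mode
pos=17: ERROR — unterminated string

Answer: 17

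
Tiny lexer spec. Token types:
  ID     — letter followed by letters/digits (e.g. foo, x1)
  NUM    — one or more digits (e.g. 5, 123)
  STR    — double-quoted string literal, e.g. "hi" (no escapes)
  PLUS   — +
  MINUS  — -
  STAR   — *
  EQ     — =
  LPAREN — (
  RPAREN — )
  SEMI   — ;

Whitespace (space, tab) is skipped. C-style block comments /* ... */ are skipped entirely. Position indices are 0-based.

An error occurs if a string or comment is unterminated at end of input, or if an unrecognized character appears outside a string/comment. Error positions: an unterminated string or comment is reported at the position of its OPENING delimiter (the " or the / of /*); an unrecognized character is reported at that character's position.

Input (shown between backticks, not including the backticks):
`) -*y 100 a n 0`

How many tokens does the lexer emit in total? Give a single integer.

Answer: 8

Derivation:
pos=0: emit RPAREN ')'
pos=2: emit MINUS '-'
pos=3: emit STAR '*'
pos=4: emit ID 'y' (now at pos=5)
pos=6: emit NUM '100' (now at pos=9)
pos=10: emit ID 'a' (now at pos=11)
pos=12: emit ID 'n' (now at pos=13)
pos=14: emit NUM '0' (now at pos=15)
DONE. 8 tokens: [RPAREN, MINUS, STAR, ID, NUM, ID, ID, NUM]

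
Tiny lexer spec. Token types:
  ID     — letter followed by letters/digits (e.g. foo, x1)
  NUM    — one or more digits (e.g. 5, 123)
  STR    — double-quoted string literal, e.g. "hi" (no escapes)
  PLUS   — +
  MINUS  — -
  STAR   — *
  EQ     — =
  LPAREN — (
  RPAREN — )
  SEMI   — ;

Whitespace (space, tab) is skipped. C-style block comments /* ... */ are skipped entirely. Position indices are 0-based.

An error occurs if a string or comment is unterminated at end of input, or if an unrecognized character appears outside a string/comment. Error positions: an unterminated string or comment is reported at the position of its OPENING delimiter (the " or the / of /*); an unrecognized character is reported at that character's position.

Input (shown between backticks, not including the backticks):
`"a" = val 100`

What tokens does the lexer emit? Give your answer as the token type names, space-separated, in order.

pos=0: enter STRING mode
pos=0: emit STR "a" (now at pos=3)
pos=4: emit EQ '='
pos=6: emit ID 'val' (now at pos=9)
pos=10: emit NUM '100' (now at pos=13)
DONE. 4 tokens: [STR, EQ, ID, NUM]

Answer: STR EQ ID NUM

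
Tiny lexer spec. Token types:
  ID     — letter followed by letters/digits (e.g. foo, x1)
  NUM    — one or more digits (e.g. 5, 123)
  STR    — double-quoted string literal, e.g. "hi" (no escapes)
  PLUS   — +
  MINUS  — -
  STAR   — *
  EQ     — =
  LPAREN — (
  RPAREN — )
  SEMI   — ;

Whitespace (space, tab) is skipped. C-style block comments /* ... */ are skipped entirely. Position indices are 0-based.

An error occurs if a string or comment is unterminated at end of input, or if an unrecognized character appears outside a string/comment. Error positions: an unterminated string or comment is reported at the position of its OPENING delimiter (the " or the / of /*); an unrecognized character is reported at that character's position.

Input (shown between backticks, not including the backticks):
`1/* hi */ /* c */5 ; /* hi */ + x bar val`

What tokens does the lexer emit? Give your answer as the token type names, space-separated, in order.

pos=0: emit NUM '1' (now at pos=1)
pos=1: enter COMMENT mode (saw '/*')
exit COMMENT mode (now at pos=9)
pos=10: enter COMMENT mode (saw '/*')
exit COMMENT mode (now at pos=17)
pos=17: emit NUM '5' (now at pos=18)
pos=19: emit SEMI ';'
pos=21: enter COMMENT mode (saw '/*')
exit COMMENT mode (now at pos=29)
pos=30: emit PLUS '+'
pos=32: emit ID 'x' (now at pos=33)
pos=34: emit ID 'bar' (now at pos=37)
pos=38: emit ID 'val' (now at pos=41)
DONE. 7 tokens: [NUM, NUM, SEMI, PLUS, ID, ID, ID]

Answer: NUM NUM SEMI PLUS ID ID ID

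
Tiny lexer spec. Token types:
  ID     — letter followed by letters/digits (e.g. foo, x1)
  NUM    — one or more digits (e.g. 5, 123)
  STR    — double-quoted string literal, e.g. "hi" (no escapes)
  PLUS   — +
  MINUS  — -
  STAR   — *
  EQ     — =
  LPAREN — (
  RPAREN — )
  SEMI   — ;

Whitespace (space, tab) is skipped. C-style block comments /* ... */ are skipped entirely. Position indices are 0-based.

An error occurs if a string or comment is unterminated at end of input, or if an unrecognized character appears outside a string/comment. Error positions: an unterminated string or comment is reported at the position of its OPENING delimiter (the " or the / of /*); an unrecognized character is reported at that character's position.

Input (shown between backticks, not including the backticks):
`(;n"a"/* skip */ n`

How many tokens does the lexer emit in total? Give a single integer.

Answer: 5

Derivation:
pos=0: emit LPAREN '('
pos=1: emit SEMI ';'
pos=2: emit ID 'n' (now at pos=3)
pos=3: enter STRING mode
pos=3: emit STR "a" (now at pos=6)
pos=6: enter COMMENT mode (saw '/*')
exit COMMENT mode (now at pos=16)
pos=17: emit ID 'n' (now at pos=18)
DONE. 5 tokens: [LPAREN, SEMI, ID, STR, ID]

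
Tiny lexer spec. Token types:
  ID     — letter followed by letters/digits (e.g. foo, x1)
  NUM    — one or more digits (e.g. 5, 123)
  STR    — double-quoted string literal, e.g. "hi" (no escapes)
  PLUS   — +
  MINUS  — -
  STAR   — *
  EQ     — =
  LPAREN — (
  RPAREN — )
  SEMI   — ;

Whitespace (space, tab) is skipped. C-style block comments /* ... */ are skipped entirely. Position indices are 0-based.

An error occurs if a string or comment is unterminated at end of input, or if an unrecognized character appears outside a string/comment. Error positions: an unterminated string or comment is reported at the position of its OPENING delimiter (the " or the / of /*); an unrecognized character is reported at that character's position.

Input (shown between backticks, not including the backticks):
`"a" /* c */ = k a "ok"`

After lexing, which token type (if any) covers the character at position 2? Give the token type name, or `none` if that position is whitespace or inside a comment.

Answer: STR

Derivation:
pos=0: enter STRING mode
pos=0: emit STR "a" (now at pos=3)
pos=4: enter COMMENT mode (saw '/*')
exit COMMENT mode (now at pos=11)
pos=12: emit EQ '='
pos=14: emit ID 'k' (now at pos=15)
pos=16: emit ID 'a' (now at pos=17)
pos=18: enter STRING mode
pos=18: emit STR "ok" (now at pos=22)
DONE. 5 tokens: [STR, EQ, ID, ID, STR]
Position 2: char is '"' -> STR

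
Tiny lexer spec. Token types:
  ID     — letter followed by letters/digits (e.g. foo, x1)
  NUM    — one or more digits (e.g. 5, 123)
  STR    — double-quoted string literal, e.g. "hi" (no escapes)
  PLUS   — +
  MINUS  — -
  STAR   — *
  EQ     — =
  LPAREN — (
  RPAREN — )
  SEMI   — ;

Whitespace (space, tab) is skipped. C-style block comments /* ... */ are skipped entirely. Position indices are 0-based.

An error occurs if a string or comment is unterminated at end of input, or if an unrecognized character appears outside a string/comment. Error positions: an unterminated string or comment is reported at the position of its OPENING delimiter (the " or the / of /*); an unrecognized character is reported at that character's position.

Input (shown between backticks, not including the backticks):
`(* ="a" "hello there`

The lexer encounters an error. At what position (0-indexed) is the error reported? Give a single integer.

Answer: 8

Derivation:
pos=0: emit LPAREN '('
pos=1: emit STAR '*'
pos=3: emit EQ '='
pos=4: enter STRING mode
pos=4: emit STR "a" (now at pos=7)
pos=8: enter STRING mode
pos=8: ERROR — unterminated string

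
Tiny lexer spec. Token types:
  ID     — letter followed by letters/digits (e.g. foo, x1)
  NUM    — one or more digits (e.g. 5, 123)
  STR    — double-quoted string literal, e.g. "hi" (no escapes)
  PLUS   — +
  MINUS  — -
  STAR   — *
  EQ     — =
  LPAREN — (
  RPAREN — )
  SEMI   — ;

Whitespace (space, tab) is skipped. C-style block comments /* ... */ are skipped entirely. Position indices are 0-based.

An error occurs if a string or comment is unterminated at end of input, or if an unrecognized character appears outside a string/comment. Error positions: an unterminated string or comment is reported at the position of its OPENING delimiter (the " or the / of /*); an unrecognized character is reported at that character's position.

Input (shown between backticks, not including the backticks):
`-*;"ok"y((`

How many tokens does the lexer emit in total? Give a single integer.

pos=0: emit MINUS '-'
pos=1: emit STAR '*'
pos=2: emit SEMI ';'
pos=3: enter STRING mode
pos=3: emit STR "ok" (now at pos=7)
pos=7: emit ID 'y' (now at pos=8)
pos=8: emit LPAREN '('
pos=9: emit LPAREN '('
DONE. 7 tokens: [MINUS, STAR, SEMI, STR, ID, LPAREN, LPAREN]

Answer: 7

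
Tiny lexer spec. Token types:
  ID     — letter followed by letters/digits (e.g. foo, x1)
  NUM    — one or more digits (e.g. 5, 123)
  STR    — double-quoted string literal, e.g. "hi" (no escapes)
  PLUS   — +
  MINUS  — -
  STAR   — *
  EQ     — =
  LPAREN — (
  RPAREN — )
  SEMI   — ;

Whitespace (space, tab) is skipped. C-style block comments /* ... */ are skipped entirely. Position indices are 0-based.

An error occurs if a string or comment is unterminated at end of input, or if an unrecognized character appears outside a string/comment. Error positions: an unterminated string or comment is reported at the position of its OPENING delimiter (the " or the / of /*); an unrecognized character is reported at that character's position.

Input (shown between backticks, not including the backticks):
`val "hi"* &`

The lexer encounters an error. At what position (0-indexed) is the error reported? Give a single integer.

Answer: 10

Derivation:
pos=0: emit ID 'val' (now at pos=3)
pos=4: enter STRING mode
pos=4: emit STR "hi" (now at pos=8)
pos=8: emit STAR '*'
pos=10: ERROR — unrecognized char '&'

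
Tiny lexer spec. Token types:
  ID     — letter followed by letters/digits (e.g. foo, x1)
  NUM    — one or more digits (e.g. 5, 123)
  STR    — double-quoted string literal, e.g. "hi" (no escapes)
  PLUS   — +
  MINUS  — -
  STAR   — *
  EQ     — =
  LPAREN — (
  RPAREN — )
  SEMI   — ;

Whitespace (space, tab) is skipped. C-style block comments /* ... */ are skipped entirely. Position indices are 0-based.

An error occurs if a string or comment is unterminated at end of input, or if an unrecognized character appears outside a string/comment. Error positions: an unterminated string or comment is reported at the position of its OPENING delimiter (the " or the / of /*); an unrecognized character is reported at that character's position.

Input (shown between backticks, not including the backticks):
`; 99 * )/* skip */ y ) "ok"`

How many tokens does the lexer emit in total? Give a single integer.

pos=0: emit SEMI ';'
pos=2: emit NUM '99' (now at pos=4)
pos=5: emit STAR '*'
pos=7: emit RPAREN ')'
pos=8: enter COMMENT mode (saw '/*')
exit COMMENT mode (now at pos=18)
pos=19: emit ID 'y' (now at pos=20)
pos=21: emit RPAREN ')'
pos=23: enter STRING mode
pos=23: emit STR "ok" (now at pos=27)
DONE. 7 tokens: [SEMI, NUM, STAR, RPAREN, ID, RPAREN, STR]

Answer: 7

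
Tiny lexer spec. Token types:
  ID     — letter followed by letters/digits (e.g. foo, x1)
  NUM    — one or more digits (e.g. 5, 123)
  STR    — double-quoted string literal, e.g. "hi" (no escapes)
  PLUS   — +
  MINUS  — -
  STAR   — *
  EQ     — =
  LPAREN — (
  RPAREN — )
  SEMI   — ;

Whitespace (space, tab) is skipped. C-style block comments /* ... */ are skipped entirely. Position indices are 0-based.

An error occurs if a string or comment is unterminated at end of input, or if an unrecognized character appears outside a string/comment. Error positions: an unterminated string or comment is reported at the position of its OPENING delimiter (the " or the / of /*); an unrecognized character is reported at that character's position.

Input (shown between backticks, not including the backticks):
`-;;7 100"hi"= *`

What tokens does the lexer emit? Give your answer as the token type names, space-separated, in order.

Answer: MINUS SEMI SEMI NUM NUM STR EQ STAR

Derivation:
pos=0: emit MINUS '-'
pos=1: emit SEMI ';'
pos=2: emit SEMI ';'
pos=3: emit NUM '7' (now at pos=4)
pos=5: emit NUM '100' (now at pos=8)
pos=8: enter STRING mode
pos=8: emit STR "hi" (now at pos=12)
pos=12: emit EQ '='
pos=14: emit STAR '*'
DONE. 8 tokens: [MINUS, SEMI, SEMI, NUM, NUM, STR, EQ, STAR]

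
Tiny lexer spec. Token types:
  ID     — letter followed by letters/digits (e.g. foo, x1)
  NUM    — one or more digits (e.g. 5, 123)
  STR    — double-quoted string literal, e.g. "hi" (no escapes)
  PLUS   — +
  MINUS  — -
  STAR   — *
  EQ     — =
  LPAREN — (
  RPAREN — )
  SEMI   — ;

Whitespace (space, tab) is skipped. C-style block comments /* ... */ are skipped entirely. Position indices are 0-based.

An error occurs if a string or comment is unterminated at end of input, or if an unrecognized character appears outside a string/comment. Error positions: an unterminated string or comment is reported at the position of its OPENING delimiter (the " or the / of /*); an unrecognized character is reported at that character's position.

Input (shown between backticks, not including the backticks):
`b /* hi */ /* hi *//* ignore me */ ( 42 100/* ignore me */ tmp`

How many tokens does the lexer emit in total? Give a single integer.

pos=0: emit ID 'b' (now at pos=1)
pos=2: enter COMMENT mode (saw '/*')
exit COMMENT mode (now at pos=10)
pos=11: enter COMMENT mode (saw '/*')
exit COMMENT mode (now at pos=19)
pos=19: enter COMMENT mode (saw '/*')
exit COMMENT mode (now at pos=34)
pos=35: emit LPAREN '('
pos=37: emit NUM '42' (now at pos=39)
pos=40: emit NUM '100' (now at pos=43)
pos=43: enter COMMENT mode (saw '/*')
exit COMMENT mode (now at pos=58)
pos=59: emit ID 'tmp' (now at pos=62)
DONE. 5 tokens: [ID, LPAREN, NUM, NUM, ID]

Answer: 5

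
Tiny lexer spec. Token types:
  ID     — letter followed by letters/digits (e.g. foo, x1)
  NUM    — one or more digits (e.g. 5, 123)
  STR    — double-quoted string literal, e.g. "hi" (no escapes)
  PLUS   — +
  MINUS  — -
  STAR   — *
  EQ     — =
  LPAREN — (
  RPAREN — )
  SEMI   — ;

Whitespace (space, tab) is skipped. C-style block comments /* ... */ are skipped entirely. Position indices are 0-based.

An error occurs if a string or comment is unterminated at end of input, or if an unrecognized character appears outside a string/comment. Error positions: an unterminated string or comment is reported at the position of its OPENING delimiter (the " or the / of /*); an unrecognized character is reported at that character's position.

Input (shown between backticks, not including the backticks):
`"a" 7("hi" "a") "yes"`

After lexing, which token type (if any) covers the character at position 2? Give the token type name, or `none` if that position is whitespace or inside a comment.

pos=0: enter STRING mode
pos=0: emit STR "a" (now at pos=3)
pos=4: emit NUM '7' (now at pos=5)
pos=5: emit LPAREN '('
pos=6: enter STRING mode
pos=6: emit STR "hi" (now at pos=10)
pos=11: enter STRING mode
pos=11: emit STR "a" (now at pos=14)
pos=14: emit RPAREN ')'
pos=16: enter STRING mode
pos=16: emit STR "yes" (now at pos=21)
DONE. 7 tokens: [STR, NUM, LPAREN, STR, STR, RPAREN, STR]
Position 2: char is '"' -> STR

Answer: STR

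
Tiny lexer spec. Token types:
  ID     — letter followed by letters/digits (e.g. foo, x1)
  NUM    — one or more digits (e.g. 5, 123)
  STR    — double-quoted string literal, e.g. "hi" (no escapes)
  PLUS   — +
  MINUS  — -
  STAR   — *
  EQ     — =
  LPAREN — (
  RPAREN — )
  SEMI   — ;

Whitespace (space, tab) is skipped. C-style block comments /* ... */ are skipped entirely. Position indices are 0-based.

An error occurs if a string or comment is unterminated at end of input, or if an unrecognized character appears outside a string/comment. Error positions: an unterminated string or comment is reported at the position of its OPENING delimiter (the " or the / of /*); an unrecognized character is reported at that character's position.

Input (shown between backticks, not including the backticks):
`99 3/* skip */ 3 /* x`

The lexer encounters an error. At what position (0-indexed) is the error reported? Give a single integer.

pos=0: emit NUM '99' (now at pos=2)
pos=3: emit NUM '3' (now at pos=4)
pos=4: enter COMMENT mode (saw '/*')
exit COMMENT mode (now at pos=14)
pos=15: emit NUM '3' (now at pos=16)
pos=17: enter COMMENT mode (saw '/*')
pos=17: ERROR — unterminated comment (reached EOF)

Answer: 17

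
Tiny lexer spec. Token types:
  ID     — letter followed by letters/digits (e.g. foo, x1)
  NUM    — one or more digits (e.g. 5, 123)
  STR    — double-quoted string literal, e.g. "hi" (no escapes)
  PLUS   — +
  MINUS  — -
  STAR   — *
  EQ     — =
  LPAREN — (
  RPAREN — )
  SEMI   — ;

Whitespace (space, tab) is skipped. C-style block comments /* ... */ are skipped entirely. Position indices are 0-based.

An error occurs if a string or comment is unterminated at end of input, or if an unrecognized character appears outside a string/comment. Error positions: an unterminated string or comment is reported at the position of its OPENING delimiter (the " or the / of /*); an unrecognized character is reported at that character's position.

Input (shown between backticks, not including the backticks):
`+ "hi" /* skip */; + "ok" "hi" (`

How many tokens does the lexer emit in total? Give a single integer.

Answer: 7

Derivation:
pos=0: emit PLUS '+'
pos=2: enter STRING mode
pos=2: emit STR "hi" (now at pos=6)
pos=7: enter COMMENT mode (saw '/*')
exit COMMENT mode (now at pos=17)
pos=17: emit SEMI ';'
pos=19: emit PLUS '+'
pos=21: enter STRING mode
pos=21: emit STR "ok" (now at pos=25)
pos=26: enter STRING mode
pos=26: emit STR "hi" (now at pos=30)
pos=31: emit LPAREN '('
DONE. 7 tokens: [PLUS, STR, SEMI, PLUS, STR, STR, LPAREN]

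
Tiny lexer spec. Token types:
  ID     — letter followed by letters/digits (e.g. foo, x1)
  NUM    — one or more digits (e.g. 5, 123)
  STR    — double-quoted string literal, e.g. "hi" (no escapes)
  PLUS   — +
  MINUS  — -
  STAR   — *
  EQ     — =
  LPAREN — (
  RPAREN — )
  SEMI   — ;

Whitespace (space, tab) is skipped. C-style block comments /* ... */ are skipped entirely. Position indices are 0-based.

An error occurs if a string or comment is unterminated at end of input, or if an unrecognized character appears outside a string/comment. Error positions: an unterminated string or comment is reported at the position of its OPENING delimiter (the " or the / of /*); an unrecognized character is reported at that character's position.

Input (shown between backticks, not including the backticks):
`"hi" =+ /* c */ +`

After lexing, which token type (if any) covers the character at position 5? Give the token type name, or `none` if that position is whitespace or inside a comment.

pos=0: enter STRING mode
pos=0: emit STR "hi" (now at pos=4)
pos=5: emit EQ '='
pos=6: emit PLUS '+'
pos=8: enter COMMENT mode (saw '/*')
exit COMMENT mode (now at pos=15)
pos=16: emit PLUS '+'
DONE. 4 tokens: [STR, EQ, PLUS, PLUS]
Position 5: char is '=' -> EQ

Answer: EQ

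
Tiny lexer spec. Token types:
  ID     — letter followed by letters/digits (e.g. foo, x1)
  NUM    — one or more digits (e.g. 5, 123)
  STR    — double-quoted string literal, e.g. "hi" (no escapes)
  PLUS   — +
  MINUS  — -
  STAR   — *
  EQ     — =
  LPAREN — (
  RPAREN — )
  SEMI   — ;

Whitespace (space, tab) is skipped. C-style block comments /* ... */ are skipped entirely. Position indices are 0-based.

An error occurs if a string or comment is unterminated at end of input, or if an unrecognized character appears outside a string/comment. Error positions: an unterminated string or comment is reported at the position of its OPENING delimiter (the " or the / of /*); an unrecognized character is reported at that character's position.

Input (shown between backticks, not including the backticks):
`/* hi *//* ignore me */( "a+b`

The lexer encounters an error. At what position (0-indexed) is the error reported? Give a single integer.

Answer: 25

Derivation:
pos=0: enter COMMENT mode (saw '/*')
exit COMMENT mode (now at pos=8)
pos=8: enter COMMENT mode (saw '/*')
exit COMMENT mode (now at pos=23)
pos=23: emit LPAREN '('
pos=25: enter STRING mode
pos=25: ERROR — unterminated string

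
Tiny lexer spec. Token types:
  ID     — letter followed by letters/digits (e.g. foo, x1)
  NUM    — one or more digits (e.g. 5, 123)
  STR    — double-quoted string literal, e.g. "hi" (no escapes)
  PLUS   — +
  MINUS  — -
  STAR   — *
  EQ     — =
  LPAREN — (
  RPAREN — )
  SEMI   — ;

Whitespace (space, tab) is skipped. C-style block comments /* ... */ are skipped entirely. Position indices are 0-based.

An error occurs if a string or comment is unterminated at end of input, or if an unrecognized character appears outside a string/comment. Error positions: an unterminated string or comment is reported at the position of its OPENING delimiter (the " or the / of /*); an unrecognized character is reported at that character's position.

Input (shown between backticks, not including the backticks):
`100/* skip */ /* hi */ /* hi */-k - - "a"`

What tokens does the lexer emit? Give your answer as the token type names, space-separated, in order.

Answer: NUM MINUS ID MINUS MINUS STR

Derivation:
pos=0: emit NUM '100' (now at pos=3)
pos=3: enter COMMENT mode (saw '/*')
exit COMMENT mode (now at pos=13)
pos=14: enter COMMENT mode (saw '/*')
exit COMMENT mode (now at pos=22)
pos=23: enter COMMENT mode (saw '/*')
exit COMMENT mode (now at pos=31)
pos=31: emit MINUS '-'
pos=32: emit ID 'k' (now at pos=33)
pos=34: emit MINUS '-'
pos=36: emit MINUS '-'
pos=38: enter STRING mode
pos=38: emit STR "a" (now at pos=41)
DONE. 6 tokens: [NUM, MINUS, ID, MINUS, MINUS, STR]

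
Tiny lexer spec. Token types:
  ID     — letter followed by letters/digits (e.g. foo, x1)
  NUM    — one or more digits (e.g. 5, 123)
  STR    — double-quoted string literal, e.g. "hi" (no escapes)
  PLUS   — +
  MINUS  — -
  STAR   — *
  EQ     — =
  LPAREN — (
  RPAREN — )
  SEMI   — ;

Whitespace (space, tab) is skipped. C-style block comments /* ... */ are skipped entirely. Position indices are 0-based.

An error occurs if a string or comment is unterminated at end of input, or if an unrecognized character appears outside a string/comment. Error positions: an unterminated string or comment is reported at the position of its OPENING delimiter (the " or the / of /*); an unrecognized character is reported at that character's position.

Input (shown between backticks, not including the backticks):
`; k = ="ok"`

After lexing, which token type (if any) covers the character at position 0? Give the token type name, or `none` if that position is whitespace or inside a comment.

Answer: SEMI

Derivation:
pos=0: emit SEMI ';'
pos=2: emit ID 'k' (now at pos=3)
pos=4: emit EQ '='
pos=6: emit EQ '='
pos=7: enter STRING mode
pos=7: emit STR "ok" (now at pos=11)
DONE. 5 tokens: [SEMI, ID, EQ, EQ, STR]
Position 0: char is ';' -> SEMI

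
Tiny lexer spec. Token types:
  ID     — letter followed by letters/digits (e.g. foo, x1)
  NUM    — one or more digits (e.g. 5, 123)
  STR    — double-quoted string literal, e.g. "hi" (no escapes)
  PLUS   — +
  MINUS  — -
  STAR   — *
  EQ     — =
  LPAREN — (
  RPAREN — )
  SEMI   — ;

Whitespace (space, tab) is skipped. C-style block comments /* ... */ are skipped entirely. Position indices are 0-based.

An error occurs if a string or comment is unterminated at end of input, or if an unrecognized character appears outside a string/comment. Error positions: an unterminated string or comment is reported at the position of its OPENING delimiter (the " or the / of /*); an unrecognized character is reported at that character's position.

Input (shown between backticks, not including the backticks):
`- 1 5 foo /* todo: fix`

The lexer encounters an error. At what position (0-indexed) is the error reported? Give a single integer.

pos=0: emit MINUS '-'
pos=2: emit NUM '1' (now at pos=3)
pos=4: emit NUM '5' (now at pos=5)
pos=6: emit ID 'foo' (now at pos=9)
pos=10: enter COMMENT mode (saw '/*')
pos=10: ERROR — unterminated comment (reached EOF)

Answer: 10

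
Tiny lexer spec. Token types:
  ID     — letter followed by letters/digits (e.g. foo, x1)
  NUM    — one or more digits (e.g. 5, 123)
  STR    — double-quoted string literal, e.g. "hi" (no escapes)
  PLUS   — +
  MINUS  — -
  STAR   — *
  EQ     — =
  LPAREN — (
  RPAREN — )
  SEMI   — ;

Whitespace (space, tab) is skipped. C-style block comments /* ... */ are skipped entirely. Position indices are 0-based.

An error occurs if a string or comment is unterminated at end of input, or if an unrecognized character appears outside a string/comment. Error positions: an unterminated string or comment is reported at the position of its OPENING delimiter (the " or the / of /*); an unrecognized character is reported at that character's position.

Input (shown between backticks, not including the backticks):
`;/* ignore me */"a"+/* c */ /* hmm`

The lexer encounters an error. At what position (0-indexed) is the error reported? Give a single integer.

pos=0: emit SEMI ';'
pos=1: enter COMMENT mode (saw '/*')
exit COMMENT mode (now at pos=16)
pos=16: enter STRING mode
pos=16: emit STR "a" (now at pos=19)
pos=19: emit PLUS '+'
pos=20: enter COMMENT mode (saw '/*')
exit COMMENT mode (now at pos=27)
pos=28: enter COMMENT mode (saw '/*')
pos=28: ERROR — unterminated comment (reached EOF)

Answer: 28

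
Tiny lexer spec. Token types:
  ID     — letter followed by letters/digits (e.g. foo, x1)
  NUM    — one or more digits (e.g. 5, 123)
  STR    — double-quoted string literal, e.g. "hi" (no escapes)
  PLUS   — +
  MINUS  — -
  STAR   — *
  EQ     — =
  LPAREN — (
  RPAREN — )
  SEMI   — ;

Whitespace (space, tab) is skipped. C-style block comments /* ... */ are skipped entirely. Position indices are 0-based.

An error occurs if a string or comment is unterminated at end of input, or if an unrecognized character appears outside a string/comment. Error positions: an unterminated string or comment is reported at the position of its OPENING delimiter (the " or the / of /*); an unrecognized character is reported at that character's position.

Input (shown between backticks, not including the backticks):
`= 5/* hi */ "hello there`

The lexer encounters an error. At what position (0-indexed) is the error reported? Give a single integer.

pos=0: emit EQ '='
pos=2: emit NUM '5' (now at pos=3)
pos=3: enter COMMENT mode (saw '/*')
exit COMMENT mode (now at pos=11)
pos=12: enter STRING mode
pos=12: ERROR — unterminated string

Answer: 12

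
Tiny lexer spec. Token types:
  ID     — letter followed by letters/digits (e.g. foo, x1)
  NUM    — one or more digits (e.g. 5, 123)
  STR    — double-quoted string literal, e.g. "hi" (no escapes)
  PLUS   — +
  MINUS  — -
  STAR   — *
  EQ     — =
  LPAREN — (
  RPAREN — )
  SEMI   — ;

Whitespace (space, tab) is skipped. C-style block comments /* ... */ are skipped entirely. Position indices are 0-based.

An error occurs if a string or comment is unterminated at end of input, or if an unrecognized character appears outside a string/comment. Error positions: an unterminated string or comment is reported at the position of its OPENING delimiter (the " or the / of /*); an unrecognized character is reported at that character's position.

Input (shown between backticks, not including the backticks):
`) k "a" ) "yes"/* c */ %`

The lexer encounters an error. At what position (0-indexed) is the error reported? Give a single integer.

pos=0: emit RPAREN ')'
pos=2: emit ID 'k' (now at pos=3)
pos=4: enter STRING mode
pos=4: emit STR "a" (now at pos=7)
pos=8: emit RPAREN ')'
pos=10: enter STRING mode
pos=10: emit STR "yes" (now at pos=15)
pos=15: enter COMMENT mode (saw '/*')
exit COMMENT mode (now at pos=22)
pos=23: ERROR — unrecognized char '%'

Answer: 23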